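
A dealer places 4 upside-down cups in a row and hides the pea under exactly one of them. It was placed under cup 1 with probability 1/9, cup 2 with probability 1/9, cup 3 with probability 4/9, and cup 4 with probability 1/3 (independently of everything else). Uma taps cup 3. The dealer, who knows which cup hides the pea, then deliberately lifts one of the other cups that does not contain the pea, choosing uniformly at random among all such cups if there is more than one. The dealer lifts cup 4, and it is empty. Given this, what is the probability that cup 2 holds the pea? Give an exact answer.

Condition on the true location of the pea.
If it is under either of cups 1 and 2 (prior 1/9 each): the dealer has 2 equally likely choices, so probability 1/2; weight (1/9)·(1/2) = 1/18 each.
If it is under cup 3 (prior 4/9): the dealer has 3 equally likely choices, so probability 1/3; weight (4/9)·(1/3) = 4/27.
If it is under cup 4 (prior 1/3): the dealer opened cup 4, so this case is ruled out; weight (1/3)·0 = 0.
The weights sum to 7/27.
So P(the pea under cup 2 | the dealer opened cup 4) = (1/18) / (7/27) = 3/14.

3/14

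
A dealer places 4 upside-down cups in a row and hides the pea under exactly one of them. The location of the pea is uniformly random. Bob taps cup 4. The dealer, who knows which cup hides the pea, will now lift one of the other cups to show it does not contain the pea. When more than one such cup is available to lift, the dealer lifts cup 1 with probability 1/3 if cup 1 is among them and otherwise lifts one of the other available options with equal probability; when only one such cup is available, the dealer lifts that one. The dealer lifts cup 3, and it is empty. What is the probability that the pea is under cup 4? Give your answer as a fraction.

Condition on the true location of the pea.
If it is under cup 1 (prior 1/4): cup 1 holds the prize so is unavailable; the dealer chooses uniformly among the 2 others, probability 1/2; weight (1/4)·(1/2) = 1/8.
If it is under cup 2 (prior 1/4): cup 1 is available but not opened, probability 2/3; weight (1/4)·(2/3) = 1/6.
If it is under cup 3 (prior 1/4): the dealer opened cup 3, so this case is ruled out; weight (1/4)·0 = 0.
If it is under cup 4 (prior 1/4): cup 1 is available but not opened; cup 3 gets probability (1 − 1/3)/2 = 1/3; weight (1/4)·(1/3) = 1/12.
The weights sum to 3/8.
So P(the pea under cup 4 | the dealer opened cup 3) = (1/12) / (3/8) = 2/9.

2/9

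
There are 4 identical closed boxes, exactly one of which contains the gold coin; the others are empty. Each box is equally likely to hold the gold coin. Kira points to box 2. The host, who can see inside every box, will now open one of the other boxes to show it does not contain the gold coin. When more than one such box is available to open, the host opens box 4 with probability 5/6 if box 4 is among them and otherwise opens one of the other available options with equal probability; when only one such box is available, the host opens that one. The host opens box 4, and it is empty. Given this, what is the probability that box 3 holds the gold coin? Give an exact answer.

1/3

Consider each possible location of the gold coin in turn.
If it is in any of boxes 1, 2, and 3 (prior 1/4 each): box 4 is available, opened with probability 5/6; weight (1/4)·(5/6) = 5/24 each.
If it is in box 4 (prior 1/4): the host opened box 4, so this case is ruled out; weight (1/4)·0 = 0.
The weights sum to 5/8.
So P(the gold coin in box 3 | the host opened box 4) = (5/24) / (5/8) = 1/3.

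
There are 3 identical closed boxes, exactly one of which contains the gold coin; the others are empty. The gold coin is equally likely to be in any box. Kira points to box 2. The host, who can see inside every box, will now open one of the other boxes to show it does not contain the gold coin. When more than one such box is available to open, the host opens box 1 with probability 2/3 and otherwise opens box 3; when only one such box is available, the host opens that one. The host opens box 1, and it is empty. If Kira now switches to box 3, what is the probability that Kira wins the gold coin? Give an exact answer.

3/5

Apply Bayes' rule, conditioning on where the gold coin actually is.
If it is in box 1 (prior 1/3): the host opened box 1, so this case is ruled out; weight (1/3)·0 = 0.
If it is in box 2 (prior 1/3): box 1 is available, opened with probability 2/3; weight (1/3)·(2/3) = 2/9.
If it is in box 3 (prior 1/3): only box 1 is available, probability 1; weight (1/3)·1 = 1/3.
The weights sum to 5/9.
So P(the gold coin in box 3 | the host opened box 1) = (1/3) / (5/9) = 3/5.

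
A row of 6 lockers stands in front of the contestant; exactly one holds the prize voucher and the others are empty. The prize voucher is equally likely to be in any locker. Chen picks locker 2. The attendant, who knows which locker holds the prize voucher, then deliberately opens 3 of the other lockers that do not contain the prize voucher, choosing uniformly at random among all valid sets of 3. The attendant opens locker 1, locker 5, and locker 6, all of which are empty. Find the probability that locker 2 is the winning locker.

1/6

Condition on the true location of the prize voucher.
If it is in any of lockers 1, 5, and 6 (prior 1/6 each): that locker was opened and seen not to hold the prize — ruled out; weight (1/6)·0 = 0 each.
If it is in locker 2 (prior 1/6): the attendant has 10 equally likely choices, so probability 1/10; weight (1/6)·(1/10) = 1/60.
If it is in either of lockers 3 and 4 (prior 1/6 each): the attendant has 4 equally likely choices, so probability 1/4; weight (1/6)·(1/4) = 1/24 each.
The weights sum to 1/10.
So P(the prize voucher in locker 2 | the attendant opened locker 1, locker 5, and locker 6) = (1/60) / (1/10) = 1/6.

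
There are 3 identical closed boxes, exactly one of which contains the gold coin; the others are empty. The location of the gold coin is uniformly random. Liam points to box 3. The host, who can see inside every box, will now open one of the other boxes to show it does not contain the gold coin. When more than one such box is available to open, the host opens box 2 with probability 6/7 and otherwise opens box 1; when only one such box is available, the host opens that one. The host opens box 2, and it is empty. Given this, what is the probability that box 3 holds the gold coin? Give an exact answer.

6/13

Consider each possible location of the gold coin in turn.
If it is in box 1 (prior 1/3): only box 2 is available, probability 1; weight (1/3)·1 = 1/3.
If it is in box 2 (prior 1/3): the host opened box 2, so this case is ruled out; weight (1/3)·0 = 0.
If it is in box 3 (prior 1/3): box 2 is available, opened with probability 6/7; weight (1/3)·(6/7) = 2/7.
The weights sum to 13/21.
So P(the gold coin in box 3 | the host opened box 2) = (2/7) / (13/21) = 6/13.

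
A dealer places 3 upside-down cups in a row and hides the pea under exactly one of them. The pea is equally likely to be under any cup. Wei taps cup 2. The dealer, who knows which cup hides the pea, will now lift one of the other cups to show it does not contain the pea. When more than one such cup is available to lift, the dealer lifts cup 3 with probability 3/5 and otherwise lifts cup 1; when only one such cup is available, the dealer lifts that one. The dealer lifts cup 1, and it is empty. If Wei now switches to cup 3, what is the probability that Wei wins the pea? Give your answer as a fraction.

5/7

Consider each possible location of the pea in turn.
If it is under cup 1 (prior 1/3): the dealer opened cup 1, so this case is ruled out; weight (1/3)·0 = 0.
If it is under cup 2 (prior 1/3): cup 3 is available but not opened, probability 2/5; weight (1/3)·(2/5) = 2/15.
If it is under cup 3 (prior 1/3): only cup 1 is available, probability 1; weight (1/3)·1 = 1/3.
The weights sum to 7/15.
So P(the pea under cup 3 | the dealer opened cup 1) = (1/3) / (7/15) = 5/7.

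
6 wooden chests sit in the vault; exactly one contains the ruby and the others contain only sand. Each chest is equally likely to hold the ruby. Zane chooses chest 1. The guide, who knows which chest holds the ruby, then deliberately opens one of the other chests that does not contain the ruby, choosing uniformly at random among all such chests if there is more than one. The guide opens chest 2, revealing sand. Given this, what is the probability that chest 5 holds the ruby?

5/24

Apply Bayes' rule, conditioning on where the ruby actually is.
If it is in chest 1 (prior 1/6): the guide has 5 equally likely choices, so probability 1/5; weight (1/6)·(1/5) = 1/30.
If it is in chest 2 (prior 1/6): the guide opened chest 2, so this case is ruled out; weight (1/6)·0 = 0.
If it is in any of chests 3, 4, 5, and 6 (prior 1/6 each): the guide has 4 equally likely choices, so probability 1/4; weight (1/6)·(1/4) = 1/24 each.
The weights sum to 1/5.
So P(the ruby in chest 5 | the guide opened chest 2) = (1/24) / (1/5) = 5/24.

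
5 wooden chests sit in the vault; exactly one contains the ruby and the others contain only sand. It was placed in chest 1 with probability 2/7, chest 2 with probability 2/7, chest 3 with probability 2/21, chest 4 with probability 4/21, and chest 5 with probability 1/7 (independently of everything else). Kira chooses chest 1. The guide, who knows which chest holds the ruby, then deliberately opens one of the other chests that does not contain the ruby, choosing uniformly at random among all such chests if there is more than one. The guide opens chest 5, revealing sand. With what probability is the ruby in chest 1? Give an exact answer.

3/11

Condition on the true location of the ruby.
If it is in chest 1 (prior 2/7): the guide has 4 equally likely choices, so probability 1/4; weight (2/7)·(1/4) = 1/14.
If it is in chest 2 (prior 2/7): the guide has 3 equally likely choices, so probability 1/3; weight (2/7)·(1/3) = 2/21.
If it is in chest 3 (prior 2/21): the guide has 3 equally likely choices, so probability 1/3; weight (2/21)·(1/3) = 2/63.
If it is in chest 4 (prior 4/21): the guide has 3 equally likely choices, so probability 1/3; weight (4/21)·(1/3) = 4/63.
If it is in chest 5 (prior 1/7): the guide opened chest 5, so this case is ruled out; weight (1/7)·0 = 0.
The weights sum to 11/42.
So P(the ruby in chest 1 | the guide opened chest 5) = (1/14) / (11/42) = 3/11.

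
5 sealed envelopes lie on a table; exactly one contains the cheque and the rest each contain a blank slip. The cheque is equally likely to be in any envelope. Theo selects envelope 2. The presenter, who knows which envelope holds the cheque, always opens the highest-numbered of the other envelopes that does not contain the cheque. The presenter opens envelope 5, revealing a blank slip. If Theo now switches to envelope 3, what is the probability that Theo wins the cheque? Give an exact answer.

Condition on the true location of the cheque.
If it is in any of envelopes 1, 2, 3, and 4 (prior 1/5 each): envelope 5 is the highest-numbered option available, probability 1; weight (1/5)·1 = 1/5 each.
If it is in envelope 5 (prior 1/5): the presenter opened envelope 5, so this case is ruled out; weight (1/5)·0 = 0.
The weights sum to 4/5.
So P(the cheque in envelope 3 | the presenter opened envelope 5) = (1/5) / (4/5) = 1/4.

1/4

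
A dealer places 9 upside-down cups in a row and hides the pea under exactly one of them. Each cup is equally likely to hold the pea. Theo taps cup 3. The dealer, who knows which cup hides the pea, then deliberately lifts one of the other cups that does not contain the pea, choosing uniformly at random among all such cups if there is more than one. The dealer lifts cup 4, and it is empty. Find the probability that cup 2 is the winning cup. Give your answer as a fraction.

Apply Bayes' rule, conditioning on where the pea actually is.
If it is under any of cups 1, 2, 5, 6, 7, 8, and 9 (prior 1/9 each): the dealer has 7 equally likely choices, so probability 1/7; weight (1/9)·(1/7) = 1/63 each.
If it is under cup 3 (prior 1/9): the dealer has 8 equally likely choices, so probability 1/8; weight (1/9)·(1/8) = 1/72.
If it is under cup 4 (prior 1/9): the dealer opened cup 4, so this case is ruled out; weight (1/9)·0 = 0.
The weights sum to 1/8.
So P(the pea under cup 2 | the dealer opened cup 4) = (1/63) / (1/8) = 8/63.

8/63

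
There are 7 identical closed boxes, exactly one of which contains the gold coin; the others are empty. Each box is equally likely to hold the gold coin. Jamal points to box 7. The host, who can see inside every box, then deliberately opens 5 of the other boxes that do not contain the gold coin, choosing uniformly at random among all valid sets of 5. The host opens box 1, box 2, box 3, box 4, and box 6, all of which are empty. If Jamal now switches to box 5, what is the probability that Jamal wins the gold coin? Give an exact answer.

6/7

Consider each possible location of the gold coin in turn.
If it is in any of boxes 1, 2, 3, 4, and 6 (prior 1/7 each): that box was opened and seen not to hold the prize — ruled out; weight (1/7)·0 = 0 each.
If it is in box 5 (prior 1/7): the host has no choice, probability 1; weight (1/7)·1 = 1/7.
If it is in box 7 (prior 1/7): the host has 6 equally likely choices, so probability 1/6; weight (1/7)·(1/6) = 1/42.
The weights sum to 1/6.
So P(the gold coin in box 5 | the host opened box 1, box 2, box 3, box 4, and box 6) = (1/7) / (1/6) = 6/7.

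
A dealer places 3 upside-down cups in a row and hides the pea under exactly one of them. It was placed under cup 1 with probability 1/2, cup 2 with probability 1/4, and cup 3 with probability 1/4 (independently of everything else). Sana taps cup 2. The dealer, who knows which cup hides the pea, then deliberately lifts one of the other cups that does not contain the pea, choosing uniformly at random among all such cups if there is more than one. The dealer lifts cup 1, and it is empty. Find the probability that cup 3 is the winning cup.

Consider each possible location of the pea in turn.
If it is under cup 1 (prior 1/2): the dealer opened cup 1, so this case is ruled out; weight (1/2)·0 = 0.
If it is under cup 2 (prior 1/4): the dealer has 2 equally likely choices, so probability 1/2; weight (1/4)·(1/2) = 1/8.
If it is under cup 3 (prior 1/4): the dealer has no choice, probability 1; weight (1/4)·1 = 1/4.
The weights sum to 3/8.
So P(the pea under cup 3 | the dealer opened cup 1) = (1/4) / (3/8) = 2/3.

2/3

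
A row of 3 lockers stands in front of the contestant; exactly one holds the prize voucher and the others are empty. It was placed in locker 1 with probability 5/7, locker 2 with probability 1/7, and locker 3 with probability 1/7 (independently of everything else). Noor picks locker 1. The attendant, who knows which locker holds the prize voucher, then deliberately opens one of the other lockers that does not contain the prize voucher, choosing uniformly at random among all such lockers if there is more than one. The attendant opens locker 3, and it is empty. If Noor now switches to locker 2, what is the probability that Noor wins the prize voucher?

Condition on the true location of the prize voucher.
If it is in locker 1 (prior 5/7): the attendant has 2 equally likely choices, so probability 1/2; weight (5/7)·(1/2) = 5/14.
If it is in locker 2 (prior 1/7): the attendant has no choice, probability 1; weight (1/7)·1 = 1/7.
If it is in locker 3 (prior 1/7): the attendant opened locker 3, so this case is ruled out; weight (1/7)·0 = 0.
The weights sum to 1/2.
So P(the prize voucher in locker 2 | the attendant opened locker 3) = (1/7) / (1/2) = 2/7.

2/7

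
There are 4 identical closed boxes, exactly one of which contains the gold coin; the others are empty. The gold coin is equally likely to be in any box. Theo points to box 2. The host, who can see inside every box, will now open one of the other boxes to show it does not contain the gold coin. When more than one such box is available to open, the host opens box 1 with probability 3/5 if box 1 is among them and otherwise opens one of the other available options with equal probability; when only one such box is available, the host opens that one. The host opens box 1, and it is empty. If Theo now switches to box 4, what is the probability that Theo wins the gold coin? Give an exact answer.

1/3

Apply Bayes' rule, conditioning on where the gold coin actually is.
If it is in box 1 (prior 1/4): the host opened box 1, so this case is ruled out; weight (1/4)·0 = 0.
If it is in any of boxes 2, 3, and 4 (prior 1/4 each): box 1 is available, opened with probability 3/5; weight (1/4)·(3/5) = 3/20 each.
The weights sum to 9/20.
So P(the gold coin in box 4 | the host opened box 1) = (3/20) / (9/20) = 1/3.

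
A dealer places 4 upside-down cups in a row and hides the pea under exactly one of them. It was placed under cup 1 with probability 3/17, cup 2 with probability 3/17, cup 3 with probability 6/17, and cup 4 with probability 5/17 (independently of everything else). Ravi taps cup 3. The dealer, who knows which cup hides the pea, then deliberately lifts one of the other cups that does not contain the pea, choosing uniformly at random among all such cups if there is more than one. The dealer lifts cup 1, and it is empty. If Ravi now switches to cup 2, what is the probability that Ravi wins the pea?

1/4

Condition on the true location of the pea.
If it is under cup 1 (prior 3/17): the dealer opened cup 1, so this case is ruled out; weight (3/17)·0 = 0.
If it is under cup 2 (prior 3/17): the dealer has 2 equally likely choices, so probability 1/2; weight (3/17)·(1/2) = 3/34.
If it is under cup 3 (prior 6/17): the dealer has 3 equally likely choices, so probability 1/3; weight (6/17)·(1/3) = 2/17.
If it is under cup 4 (prior 5/17): the dealer has 2 equally likely choices, so probability 1/2; weight (5/17)·(1/2) = 5/34.
The weights sum to 6/17.
So P(the pea under cup 2 | the dealer opened cup 1) = (3/34) / (6/17) = 1/4.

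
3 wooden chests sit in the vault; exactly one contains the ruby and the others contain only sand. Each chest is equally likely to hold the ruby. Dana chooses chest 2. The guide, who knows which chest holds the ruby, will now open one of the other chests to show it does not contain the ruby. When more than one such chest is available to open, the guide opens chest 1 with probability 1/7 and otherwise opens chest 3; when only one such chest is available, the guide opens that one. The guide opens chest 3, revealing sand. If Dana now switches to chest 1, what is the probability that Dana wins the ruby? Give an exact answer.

7/13

Apply Bayes' rule, conditioning on where the ruby actually is.
If it is in chest 1 (prior 1/3): only chest 3 is available, probability 1; weight (1/3)·1 = 1/3.
If it is in chest 2 (prior 1/3): chest 1 is available but not opened, probability 6/7; weight (1/3)·(6/7) = 2/7.
If it is in chest 3 (prior 1/3): the guide opened chest 3, so this case is ruled out; weight (1/3)·0 = 0.
The weights sum to 13/21.
So P(the ruby in chest 1 | the guide opened chest 3) = (1/3) / (13/21) = 7/13.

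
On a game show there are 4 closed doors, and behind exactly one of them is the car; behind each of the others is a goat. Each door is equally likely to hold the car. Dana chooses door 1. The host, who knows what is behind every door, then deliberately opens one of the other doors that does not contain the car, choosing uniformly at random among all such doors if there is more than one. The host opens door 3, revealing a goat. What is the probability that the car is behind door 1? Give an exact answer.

Consider each possible location of the car in turn.
If it is behind door 1 (prior 1/4): the host has 3 equally likely choices, so probability 1/3; weight (1/4)·(1/3) = 1/12.
If it is behind either of doors 2 and 4 (prior 1/4 each): the host has 2 equally likely choices, so probability 1/2; weight (1/4)·(1/2) = 1/8 each.
If it is behind door 3 (prior 1/4): the host opened door 3, so this case is ruled out; weight (1/4)·0 = 0.
The weights sum to 1/3.
So P(the car behind door 1 | the host opened door 3) = (1/12) / (1/3) = 1/4.

1/4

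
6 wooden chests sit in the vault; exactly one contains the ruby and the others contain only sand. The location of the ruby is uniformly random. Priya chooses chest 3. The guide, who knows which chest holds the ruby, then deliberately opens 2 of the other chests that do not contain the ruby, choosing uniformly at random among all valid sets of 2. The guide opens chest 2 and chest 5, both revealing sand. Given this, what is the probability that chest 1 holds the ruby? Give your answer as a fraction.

Condition on the true location of the ruby.
If it is in any of chests 1, 4, and 6 (prior 1/6 each): the guide has 6 equally likely choices, so probability 1/6; weight (1/6)·(1/6) = 1/36 each.
If it is in either of chests 2 and 5 (prior 1/6 each): that chest was opened and seen not to hold the prize — ruled out; weight (1/6)·0 = 0 each.
If it is in chest 3 (prior 1/6): the guide has 10 equally likely choices, so probability 1/10; weight (1/6)·(1/10) = 1/60.
The weights sum to 1/10.
So P(the ruby in chest 1 | the guide opened chest 2 and chest 5) = (1/36) / (1/10) = 5/18.

5/18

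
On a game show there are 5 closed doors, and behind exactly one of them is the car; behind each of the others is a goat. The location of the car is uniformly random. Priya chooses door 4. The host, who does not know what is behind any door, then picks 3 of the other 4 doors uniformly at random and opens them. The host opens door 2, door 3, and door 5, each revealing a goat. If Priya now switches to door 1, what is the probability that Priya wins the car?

Apply Bayes' rule, conditioning on where the car actually is.
If it is behind either of doors 1 and 4 (prior 1/5 each): the host picks exactly this set with probability 1/4 regardless, and none is the prize; weight (1/5)·(1/4) = 1/20 each.
If it is behind any of doors 2, 3, and 5 (prior 1/5 each): that door was opened and seen not to hold the prize — ruled out; weight (1/5)·0 = 0 each.
The weights sum to 1/10.
So P(the car behind door 1 | the host opened door 2, door 3, and door 5) = (1/20) / (1/10) = 1/2.

1/2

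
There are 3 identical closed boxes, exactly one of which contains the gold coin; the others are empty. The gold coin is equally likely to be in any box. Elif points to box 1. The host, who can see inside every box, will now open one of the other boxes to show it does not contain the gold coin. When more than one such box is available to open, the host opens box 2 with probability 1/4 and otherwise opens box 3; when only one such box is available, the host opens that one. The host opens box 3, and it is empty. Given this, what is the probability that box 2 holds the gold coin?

4/7

Apply Bayes' rule, conditioning on where the gold coin actually is.
If it is in box 1 (prior 1/3): box 2 is available but not opened, probability 3/4; weight (1/3)·(3/4) = 1/4.
If it is in box 2 (prior 1/3): only box 3 is available, probability 1; weight (1/3)·1 = 1/3.
If it is in box 3 (prior 1/3): the host opened box 3, so this case is ruled out; weight (1/3)·0 = 0.
The weights sum to 7/12.
So P(the gold coin in box 2 | the host opened box 3) = (1/3) / (7/12) = 4/7.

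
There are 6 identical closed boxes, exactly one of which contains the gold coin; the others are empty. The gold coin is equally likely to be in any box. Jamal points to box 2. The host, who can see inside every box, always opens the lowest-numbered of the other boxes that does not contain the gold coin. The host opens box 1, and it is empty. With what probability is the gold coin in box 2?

Condition on the true location of the gold coin.
If it is in box 1 (prior 1/6): the host opened box 1, so this case is ruled out; weight (1/6)·0 = 0.
If it is in any of boxes 2, 3, 4, 5, and 6 (prior 1/6 each): box 1 is the lowest-numbered option available, probability 1; weight (1/6)·1 = 1/6 each.
The weights sum to 5/6.
So P(the gold coin in box 2 | the host opened box 1) = (1/6) / (5/6) = 1/5.

1/5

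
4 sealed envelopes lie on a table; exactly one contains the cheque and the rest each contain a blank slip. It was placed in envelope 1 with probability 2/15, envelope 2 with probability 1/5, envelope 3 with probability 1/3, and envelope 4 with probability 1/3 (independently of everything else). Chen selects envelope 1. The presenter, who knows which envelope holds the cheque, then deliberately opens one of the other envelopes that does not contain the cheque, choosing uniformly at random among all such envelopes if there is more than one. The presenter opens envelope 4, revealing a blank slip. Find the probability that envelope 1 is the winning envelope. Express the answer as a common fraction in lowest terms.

1/7

Apply Bayes' rule, conditioning on where the cheque actually is.
If it is in envelope 1 (prior 2/15): the presenter has 3 equally likely choices, so probability 1/3; weight (2/15)·(1/3) = 2/45.
If it is in envelope 2 (prior 1/5): the presenter has 2 equally likely choices, so probability 1/2; weight (1/5)·(1/2) = 1/10.
If it is in envelope 3 (prior 1/3): the presenter has 2 equally likely choices, so probability 1/2; weight (1/3)·(1/2) = 1/6.
If it is in envelope 4 (prior 1/3): the presenter opened envelope 4, so this case is ruled out; weight (1/3)·0 = 0.
The weights sum to 14/45.
So P(the cheque in envelope 1 | the presenter opened envelope 4) = (2/45) / (14/45) = 1/7.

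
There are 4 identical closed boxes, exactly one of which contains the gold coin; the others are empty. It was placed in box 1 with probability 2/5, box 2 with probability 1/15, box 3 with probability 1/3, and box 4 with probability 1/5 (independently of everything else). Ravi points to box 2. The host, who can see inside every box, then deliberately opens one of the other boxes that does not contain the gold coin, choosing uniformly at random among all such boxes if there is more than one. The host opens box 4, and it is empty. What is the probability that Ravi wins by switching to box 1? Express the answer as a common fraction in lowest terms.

18/35

Consider each possible location of the gold coin in turn.
If it is in box 1 (prior 2/5): the host has 2 equally likely choices, so probability 1/2; weight (2/5)·(1/2) = 1/5.
If it is in box 2 (prior 1/15): the host has 3 equally likely choices, so probability 1/3; weight (1/15)·(1/3) = 1/45.
If it is in box 3 (prior 1/3): the host has 2 equally likely choices, so probability 1/2; weight (1/3)·(1/2) = 1/6.
If it is in box 4 (prior 1/5): the host opened box 4, so this case is ruled out; weight (1/5)·0 = 0.
The weights sum to 7/18.
So P(the gold coin in box 1 | the host opened box 4) = (1/5) / (7/18) = 18/35.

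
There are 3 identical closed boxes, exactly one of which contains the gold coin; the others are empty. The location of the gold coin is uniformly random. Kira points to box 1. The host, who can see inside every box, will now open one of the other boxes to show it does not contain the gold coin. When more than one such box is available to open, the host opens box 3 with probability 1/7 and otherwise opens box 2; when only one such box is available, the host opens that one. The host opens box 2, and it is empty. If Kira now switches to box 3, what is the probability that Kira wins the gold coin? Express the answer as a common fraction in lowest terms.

7/13

Condition on the true location of the gold coin.
If it is in box 1 (prior 1/3): box 3 is available but not opened, probability 6/7; weight (1/3)·(6/7) = 2/7.
If it is in box 2 (prior 1/3): the host opened box 2, so this case is ruled out; weight (1/3)·0 = 0.
If it is in box 3 (prior 1/3): only box 2 is available, probability 1; weight (1/3)·1 = 1/3.
The weights sum to 13/21.
So P(the gold coin in box 3 | the host opened box 2) = (1/3) / (13/21) = 7/13.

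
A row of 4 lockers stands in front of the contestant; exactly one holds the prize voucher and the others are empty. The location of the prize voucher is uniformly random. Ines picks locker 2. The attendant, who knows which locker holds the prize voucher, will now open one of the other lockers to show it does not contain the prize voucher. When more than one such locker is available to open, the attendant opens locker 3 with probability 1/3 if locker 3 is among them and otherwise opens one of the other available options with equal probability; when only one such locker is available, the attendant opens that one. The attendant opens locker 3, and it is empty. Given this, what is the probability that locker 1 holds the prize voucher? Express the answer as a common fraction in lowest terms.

Consider each possible location of the prize voucher in turn.
If it is in any of lockers 1, 2, and 4 (prior 1/4 each): locker 3 is available, opened with probability 1/3; weight (1/4)·(1/3) = 1/12 each.
If it is in locker 3 (prior 1/4): the attendant opened locker 3, so this case is ruled out; weight (1/4)·0 = 0.
The weights sum to 1/4.
So P(the prize voucher in locker 1 | the attendant opened locker 3) = (1/12) / (1/4) = 1/3.

1/3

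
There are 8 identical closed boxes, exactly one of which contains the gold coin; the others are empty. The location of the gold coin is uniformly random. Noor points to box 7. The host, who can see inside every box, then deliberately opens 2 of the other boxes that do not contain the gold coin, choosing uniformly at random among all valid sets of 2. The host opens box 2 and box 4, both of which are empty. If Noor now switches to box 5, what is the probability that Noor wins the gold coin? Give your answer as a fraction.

Condition on the true location of the gold coin.
If it is in any of boxes 1, 3, 5, 6, and 8 (prior 1/8 each): the host has 15 equally likely choices, so probability 1/15; weight (1/8)·(1/15) = 1/120 each.
If it is in either of boxes 2 and 4 (prior 1/8 each): that box was opened and seen not to hold the prize — ruled out; weight (1/8)·0 = 0 each.
If it is in box 7 (prior 1/8): the host has 21 equally likely choices, so probability 1/21; weight (1/8)·(1/21) = 1/168.
The weights sum to 1/21.
So P(the gold coin in box 5 | the host opened box 2 and box 4) = (1/120) / (1/21) = 7/40.

7/40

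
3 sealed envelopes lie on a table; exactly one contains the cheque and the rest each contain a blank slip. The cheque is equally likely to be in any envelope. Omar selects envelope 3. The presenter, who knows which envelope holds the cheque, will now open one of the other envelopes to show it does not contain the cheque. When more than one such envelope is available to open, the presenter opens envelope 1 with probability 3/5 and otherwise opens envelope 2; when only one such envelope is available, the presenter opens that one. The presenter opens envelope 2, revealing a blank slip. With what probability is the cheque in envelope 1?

Consider each possible location of the cheque in turn.
If it is in envelope 1 (prior 1/3): only envelope 2 is available, probability 1; weight (1/3)·1 = 1/3.
If it is in envelope 2 (prior 1/3): the presenter opened envelope 2, so this case is ruled out; weight (1/3)·0 = 0.
If it is in envelope 3 (prior 1/3): envelope 1 is available but not opened, probability 2/5; weight (1/3)·(2/5) = 2/15.
The weights sum to 7/15.
So P(the cheque in envelope 1 | the presenter opened envelope 2) = (1/3) / (7/15) = 5/7.

5/7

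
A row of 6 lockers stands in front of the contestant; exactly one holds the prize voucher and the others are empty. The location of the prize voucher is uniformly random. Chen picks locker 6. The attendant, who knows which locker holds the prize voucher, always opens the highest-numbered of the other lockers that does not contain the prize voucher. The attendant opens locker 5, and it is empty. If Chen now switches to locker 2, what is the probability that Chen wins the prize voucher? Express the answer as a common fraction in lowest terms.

1/5

Condition on the true location of the prize voucher.
If it is in any of lockers 1, 2, 3, 4, and 6 (prior 1/6 each): locker 5 is the highest-numbered option available, probability 1; weight (1/6)·1 = 1/6 each.
If it is in locker 5 (prior 1/6): the attendant opened locker 5, so this case is ruled out; weight (1/6)·0 = 0.
The weights sum to 5/6.
So P(the prize voucher in locker 2 | the attendant opened locker 5) = (1/6) / (5/6) = 1/5.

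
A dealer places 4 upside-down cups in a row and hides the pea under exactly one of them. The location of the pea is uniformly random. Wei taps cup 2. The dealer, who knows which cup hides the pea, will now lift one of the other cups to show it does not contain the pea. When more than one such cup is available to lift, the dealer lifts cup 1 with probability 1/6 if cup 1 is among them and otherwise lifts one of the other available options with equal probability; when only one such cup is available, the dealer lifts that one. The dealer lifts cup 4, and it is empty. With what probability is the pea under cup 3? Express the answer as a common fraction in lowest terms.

10/21

Condition on the true location of the pea.
If it is under cup 1 (prior 1/4): cup 1 holds the prize so is unavailable; the dealer chooses uniformly among the 2 others, probability 1/2; weight (1/4)·(1/2) = 1/8.
If it is under cup 2 (prior 1/4): cup 1 is available but not opened; cup 4 gets probability (1 − 1/6)/2 = 5/12; weight (1/4)·(5/12) = 5/48.
If it is under cup 3 (prior 1/4): cup 1 is available but not opened, probability 5/6; weight (1/4)·(5/6) = 5/24.
If it is under cup 4 (prior 1/4): the dealer opened cup 4, so this case is ruled out; weight (1/4)·0 = 0.
The weights sum to 7/16.
So P(the pea under cup 3 | the dealer opened cup 4) = (5/24) / (7/16) = 10/21.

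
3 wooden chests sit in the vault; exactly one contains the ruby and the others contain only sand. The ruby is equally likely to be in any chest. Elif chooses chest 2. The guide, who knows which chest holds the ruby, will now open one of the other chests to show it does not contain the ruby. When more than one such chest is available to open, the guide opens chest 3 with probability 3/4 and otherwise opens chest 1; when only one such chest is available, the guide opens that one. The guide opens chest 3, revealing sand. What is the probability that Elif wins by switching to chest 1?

4/7

Condition on the true location of the ruby.
If it is in chest 1 (prior 1/3): only chest 3 is available, probability 1; weight (1/3)·1 = 1/3.
If it is in chest 2 (prior 1/3): chest 3 is available, opened with probability 3/4; weight (1/3)·(3/4) = 1/4.
If it is in chest 3 (prior 1/3): the guide opened chest 3, so this case is ruled out; weight (1/3)·0 = 0.
The weights sum to 7/12.
So P(the ruby in chest 1 | the guide opened chest 3) = (1/3) / (7/12) = 4/7.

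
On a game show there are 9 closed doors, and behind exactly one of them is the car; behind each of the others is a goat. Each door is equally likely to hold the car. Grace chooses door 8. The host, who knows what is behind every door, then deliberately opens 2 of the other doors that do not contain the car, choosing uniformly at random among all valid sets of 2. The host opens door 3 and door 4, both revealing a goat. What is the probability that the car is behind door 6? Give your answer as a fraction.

4/27

Apply Bayes' rule, conditioning on where the car actually is.
If it is behind any of doors 1, 2, 5, 6, 7, and 9 (prior 1/9 each): the host has 21 equally likely choices, so probability 1/21; weight (1/9)·(1/21) = 1/189 each.
If it is behind either of doors 3 and 4 (prior 1/9 each): that door was opened and seen not to hold the prize — ruled out; weight (1/9)·0 = 0 each.
If it is behind door 8 (prior 1/9): the host has 28 equally likely choices, so probability 1/28; weight (1/9)·(1/28) = 1/252.
The weights sum to 1/28.
So P(the car behind door 6 | the host opened door 3 and door 4) = (1/189) / (1/28) = 4/27.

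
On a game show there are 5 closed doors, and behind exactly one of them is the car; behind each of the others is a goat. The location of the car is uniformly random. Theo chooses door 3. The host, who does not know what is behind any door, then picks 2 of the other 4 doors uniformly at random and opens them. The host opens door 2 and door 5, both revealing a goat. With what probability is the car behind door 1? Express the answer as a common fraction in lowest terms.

Consider each possible location of the car in turn.
If it is behind any of doors 1, 3, and 4 (prior 1/5 each): the host picks exactly this set with probability 1/6 regardless, and none is the prize; weight (1/5)·(1/6) = 1/30 each.
If it is behind either of doors 2 and 5 (prior 1/5 each): that door was opened and seen not to hold the prize — ruled out; weight (1/5)·0 = 0 each.
The weights sum to 1/10.
So P(the car behind door 1 | the host opened door 2 and door 5) = (1/30) / (1/10) = 1/3.

1/3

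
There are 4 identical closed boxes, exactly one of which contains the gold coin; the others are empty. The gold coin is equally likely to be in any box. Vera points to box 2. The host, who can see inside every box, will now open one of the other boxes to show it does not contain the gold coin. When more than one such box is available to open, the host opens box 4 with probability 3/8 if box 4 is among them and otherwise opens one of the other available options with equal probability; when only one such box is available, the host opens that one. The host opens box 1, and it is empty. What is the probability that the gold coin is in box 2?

5/23

Apply Bayes' rule, conditioning on where the gold coin actually is.
If it is in box 1 (prior 1/4): the host opened box 1, so this case is ruled out; weight (1/4)·0 = 0.
If it is in box 2 (prior 1/4): box 4 is available but not opened; box 1 gets probability (1 − 3/8)/2 = 5/16; weight (1/4)·(5/16) = 5/64.
If it is in box 3 (prior 1/4): box 4 is available but not opened, probability 5/8; weight (1/4)·(5/8) = 5/32.
If it is in box 4 (prior 1/4): box 4 holds the prize so is unavailable; the host chooses uniformly among the 2 others, probability 1/2; weight (1/4)·(1/2) = 1/8.
The weights sum to 23/64.
So P(the gold coin in box 2 | the host opened box 1) = (5/64) / (23/64) = 5/23.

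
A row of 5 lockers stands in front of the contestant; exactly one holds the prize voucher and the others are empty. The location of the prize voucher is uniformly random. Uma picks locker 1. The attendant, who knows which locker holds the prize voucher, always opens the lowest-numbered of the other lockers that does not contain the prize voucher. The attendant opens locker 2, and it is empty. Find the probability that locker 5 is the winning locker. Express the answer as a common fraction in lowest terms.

1/4

Condition on the true location of the prize voucher.
If it is in any of lockers 1, 3, 4, and 5 (prior 1/5 each): locker 2 is the lowest-numbered option available, probability 1; weight (1/5)·1 = 1/5 each.
If it is in locker 2 (prior 1/5): the attendant opened locker 2, so this case is ruled out; weight (1/5)·0 = 0.
The weights sum to 4/5.
So P(the prize voucher in locker 5 | the attendant opened locker 2) = (1/5) / (4/5) = 1/4.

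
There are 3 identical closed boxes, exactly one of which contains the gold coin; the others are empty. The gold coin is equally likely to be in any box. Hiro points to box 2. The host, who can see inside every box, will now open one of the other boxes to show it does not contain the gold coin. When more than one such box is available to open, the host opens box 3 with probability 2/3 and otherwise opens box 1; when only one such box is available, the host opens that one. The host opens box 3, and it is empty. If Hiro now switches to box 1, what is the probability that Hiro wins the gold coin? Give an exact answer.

3/5

Consider each possible location of the gold coin in turn.
If it is in box 1 (prior 1/3): only box 3 is available, probability 1; weight (1/3)·1 = 1/3.
If it is in box 2 (prior 1/3): box 3 is available, opened with probability 2/3; weight (1/3)·(2/3) = 2/9.
If it is in box 3 (prior 1/3): the host opened box 3, so this case is ruled out; weight (1/3)·0 = 0.
The weights sum to 5/9.
So P(the gold coin in box 1 | the host opened box 3) = (1/3) / (5/9) = 3/5.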